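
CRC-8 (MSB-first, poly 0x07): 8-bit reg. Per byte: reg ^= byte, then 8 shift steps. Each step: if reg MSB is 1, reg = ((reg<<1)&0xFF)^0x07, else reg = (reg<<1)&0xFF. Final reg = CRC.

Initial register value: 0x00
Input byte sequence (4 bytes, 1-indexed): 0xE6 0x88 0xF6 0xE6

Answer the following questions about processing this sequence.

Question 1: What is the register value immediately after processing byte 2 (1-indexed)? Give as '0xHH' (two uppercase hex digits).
After byte 1 (0xE6): reg=0xBC
After byte 2 (0x88): reg=0x8C

Answer: 0x8C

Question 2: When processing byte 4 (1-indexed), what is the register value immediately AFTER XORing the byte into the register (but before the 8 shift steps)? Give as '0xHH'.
Register before byte 4: 0x61
Byte 4: 0xE6
0x61 XOR 0xE6 = 0x87

Answer: 0x87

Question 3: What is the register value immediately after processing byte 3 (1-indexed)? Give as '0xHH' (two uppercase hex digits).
Answer: 0x61

Derivation:
After byte 1 (0xE6): reg=0xBC
After byte 2 (0x88): reg=0x8C
After byte 3 (0xF6): reg=0x61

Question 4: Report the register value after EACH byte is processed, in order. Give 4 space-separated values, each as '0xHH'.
0xBC 0x8C 0x61 0x9C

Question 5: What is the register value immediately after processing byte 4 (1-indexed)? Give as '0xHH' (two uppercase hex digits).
Answer: 0x9C

Derivation:
After byte 1 (0xE6): reg=0xBC
After byte 2 (0x88): reg=0x8C
After byte 3 (0xF6): reg=0x61
After byte 4 (0xE6): reg=0x9C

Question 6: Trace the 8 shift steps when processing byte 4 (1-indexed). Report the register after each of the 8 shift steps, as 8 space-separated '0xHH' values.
Answer: 0x09 0x12 0x24 0x48 0x90 0x27 0x4E 0x9C

Derivation:
After byte 1 (0xE6): reg=0xBC
After byte 2 (0x88): reg=0x8C
After byte 3 (0xF6): reg=0x61
Register before byte 4: 0x61
After XOR with byte 0xE6: 0x87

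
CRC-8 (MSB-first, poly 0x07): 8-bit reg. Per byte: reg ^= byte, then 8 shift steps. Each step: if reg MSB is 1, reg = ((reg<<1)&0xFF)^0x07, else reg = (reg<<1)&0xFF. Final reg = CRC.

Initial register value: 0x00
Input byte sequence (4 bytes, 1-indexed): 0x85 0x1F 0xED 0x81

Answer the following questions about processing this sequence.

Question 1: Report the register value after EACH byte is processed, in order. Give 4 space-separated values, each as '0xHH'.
0x92 0xAA 0xD2 0xBE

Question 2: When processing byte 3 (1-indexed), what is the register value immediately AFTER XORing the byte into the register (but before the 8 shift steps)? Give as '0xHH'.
Answer: 0x47

Derivation:
Register before byte 3: 0xAA
Byte 3: 0xED
0xAA XOR 0xED = 0x47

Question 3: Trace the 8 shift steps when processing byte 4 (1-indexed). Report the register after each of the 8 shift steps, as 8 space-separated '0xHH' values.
After byte 1 (0x85): reg=0x92
After byte 2 (0x1F): reg=0xAA
After byte 3 (0xED): reg=0xD2
Register before byte 4: 0xD2
After XOR with byte 0x81: 0x53

Answer: 0xA6 0x4B 0x96 0x2B 0x56 0xAC 0x5F 0xBE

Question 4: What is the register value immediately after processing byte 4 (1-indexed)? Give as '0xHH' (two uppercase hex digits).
Answer: 0xBE

Derivation:
After byte 1 (0x85): reg=0x92
After byte 2 (0x1F): reg=0xAA
After byte 3 (0xED): reg=0xD2
After byte 4 (0x81): reg=0xBE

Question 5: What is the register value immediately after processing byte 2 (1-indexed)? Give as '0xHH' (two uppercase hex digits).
After byte 1 (0x85): reg=0x92
After byte 2 (0x1F): reg=0xAA

Answer: 0xAA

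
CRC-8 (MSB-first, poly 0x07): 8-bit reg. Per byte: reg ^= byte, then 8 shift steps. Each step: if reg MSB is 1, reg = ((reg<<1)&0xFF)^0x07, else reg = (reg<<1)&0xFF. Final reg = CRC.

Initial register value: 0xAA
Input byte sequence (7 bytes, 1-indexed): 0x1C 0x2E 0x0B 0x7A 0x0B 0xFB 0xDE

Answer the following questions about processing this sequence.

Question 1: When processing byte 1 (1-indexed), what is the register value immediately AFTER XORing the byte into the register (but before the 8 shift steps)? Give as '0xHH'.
Register before byte 1: 0xAA
Byte 1: 0x1C
0xAA XOR 0x1C = 0xB6

Answer: 0xB6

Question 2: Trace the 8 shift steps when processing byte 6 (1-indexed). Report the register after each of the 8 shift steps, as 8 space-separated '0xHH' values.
Answer: 0x0B 0x16 0x2C 0x58 0xB0 0x67 0xCE 0x9B

Derivation:
After byte 1 (0x1C): reg=0x0B
After byte 2 (0x2E): reg=0xFB
After byte 3 (0x0B): reg=0xDE
After byte 4 (0x7A): reg=0x75
After byte 5 (0x0B): reg=0x7D
Register before byte 6: 0x7D
After XOR with byte 0xFB: 0x86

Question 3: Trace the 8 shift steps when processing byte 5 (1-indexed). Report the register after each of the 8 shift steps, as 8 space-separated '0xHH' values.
After byte 1 (0x1C): reg=0x0B
After byte 2 (0x2E): reg=0xFB
After byte 3 (0x0B): reg=0xDE
After byte 4 (0x7A): reg=0x75
Register before byte 5: 0x75
After XOR with byte 0x0B: 0x7E

Answer: 0xFC 0xFF 0xF9 0xF5 0xED 0xDD 0xBD 0x7D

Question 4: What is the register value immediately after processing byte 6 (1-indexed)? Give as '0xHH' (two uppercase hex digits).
After byte 1 (0x1C): reg=0x0B
After byte 2 (0x2E): reg=0xFB
After byte 3 (0x0B): reg=0xDE
After byte 4 (0x7A): reg=0x75
After byte 5 (0x0B): reg=0x7D
After byte 6 (0xFB): reg=0x9B

Answer: 0x9B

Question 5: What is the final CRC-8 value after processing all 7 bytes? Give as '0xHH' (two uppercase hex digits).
After byte 1 (0x1C): reg=0x0B
After byte 2 (0x2E): reg=0xFB
After byte 3 (0x0B): reg=0xDE
After byte 4 (0x7A): reg=0x75
After byte 5 (0x0B): reg=0x7D
After byte 6 (0xFB): reg=0x9B
After byte 7 (0xDE): reg=0xDC

Answer: 0xDC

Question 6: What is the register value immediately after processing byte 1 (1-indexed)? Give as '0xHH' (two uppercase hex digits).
After byte 1 (0x1C): reg=0x0B

Answer: 0x0B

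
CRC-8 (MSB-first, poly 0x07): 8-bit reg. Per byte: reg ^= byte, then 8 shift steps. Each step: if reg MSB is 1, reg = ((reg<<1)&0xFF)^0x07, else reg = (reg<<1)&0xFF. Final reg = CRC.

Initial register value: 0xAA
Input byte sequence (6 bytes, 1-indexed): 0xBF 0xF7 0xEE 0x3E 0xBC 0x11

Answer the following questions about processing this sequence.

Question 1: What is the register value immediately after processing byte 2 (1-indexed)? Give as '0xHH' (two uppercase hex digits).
Answer: 0xDD

Derivation:
After byte 1 (0xBF): reg=0x6B
After byte 2 (0xF7): reg=0xDD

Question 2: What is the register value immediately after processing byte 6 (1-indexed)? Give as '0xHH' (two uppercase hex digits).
Answer: 0x9A

Derivation:
After byte 1 (0xBF): reg=0x6B
After byte 2 (0xF7): reg=0xDD
After byte 3 (0xEE): reg=0x99
After byte 4 (0x3E): reg=0x7C
After byte 5 (0xBC): reg=0x4E
After byte 6 (0x11): reg=0x9A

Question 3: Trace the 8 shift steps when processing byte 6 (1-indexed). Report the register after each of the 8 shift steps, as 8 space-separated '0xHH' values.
Answer: 0xBE 0x7B 0xF6 0xEB 0xD1 0xA5 0x4D 0x9A

Derivation:
After byte 1 (0xBF): reg=0x6B
After byte 2 (0xF7): reg=0xDD
After byte 3 (0xEE): reg=0x99
After byte 4 (0x3E): reg=0x7C
After byte 5 (0xBC): reg=0x4E
Register before byte 6: 0x4E
After XOR with byte 0x11: 0x5F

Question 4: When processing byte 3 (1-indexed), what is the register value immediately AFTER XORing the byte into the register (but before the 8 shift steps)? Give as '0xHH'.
Answer: 0x33

Derivation:
Register before byte 3: 0xDD
Byte 3: 0xEE
0xDD XOR 0xEE = 0x33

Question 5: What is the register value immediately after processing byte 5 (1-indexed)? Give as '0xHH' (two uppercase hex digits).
Answer: 0x4E

Derivation:
After byte 1 (0xBF): reg=0x6B
After byte 2 (0xF7): reg=0xDD
After byte 3 (0xEE): reg=0x99
After byte 4 (0x3E): reg=0x7C
After byte 5 (0xBC): reg=0x4E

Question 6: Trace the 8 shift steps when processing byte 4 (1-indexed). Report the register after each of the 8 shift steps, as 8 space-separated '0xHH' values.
After byte 1 (0xBF): reg=0x6B
After byte 2 (0xF7): reg=0xDD
After byte 3 (0xEE): reg=0x99
Register before byte 4: 0x99
After XOR with byte 0x3E: 0xA7

Answer: 0x49 0x92 0x23 0x46 0x8C 0x1F 0x3E 0x7C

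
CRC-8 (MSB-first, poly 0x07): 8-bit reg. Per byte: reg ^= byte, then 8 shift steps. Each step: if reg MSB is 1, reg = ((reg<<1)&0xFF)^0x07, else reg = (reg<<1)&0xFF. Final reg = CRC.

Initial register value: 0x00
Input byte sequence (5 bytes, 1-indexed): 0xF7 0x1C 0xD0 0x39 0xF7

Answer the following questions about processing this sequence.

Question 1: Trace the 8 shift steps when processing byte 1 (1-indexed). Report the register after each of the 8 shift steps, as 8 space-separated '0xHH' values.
Answer: 0xE9 0xD5 0xAD 0x5D 0xBA 0x73 0xE6 0xCB

Derivation:
Register before byte 1: 0x00
After XOR with byte 0xF7: 0xF7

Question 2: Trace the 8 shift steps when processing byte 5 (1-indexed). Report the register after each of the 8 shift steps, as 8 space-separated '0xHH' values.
Answer: 0xB1 0x65 0xCA 0x93 0x21 0x42 0x84 0x0F

Derivation:
After byte 1 (0xF7): reg=0xCB
After byte 2 (0x1C): reg=0x2B
After byte 3 (0xD0): reg=0xEF
After byte 4 (0x39): reg=0x2C
Register before byte 5: 0x2C
After XOR with byte 0xF7: 0xDB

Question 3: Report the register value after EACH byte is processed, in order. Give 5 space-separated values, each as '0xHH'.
0xCB 0x2B 0xEF 0x2C 0x0F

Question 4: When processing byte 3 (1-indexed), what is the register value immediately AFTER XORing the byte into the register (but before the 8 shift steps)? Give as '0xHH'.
Register before byte 3: 0x2B
Byte 3: 0xD0
0x2B XOR 0xD0 = 0xFB

Answer: 0xFB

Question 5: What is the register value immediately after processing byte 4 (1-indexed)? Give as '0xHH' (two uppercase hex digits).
After byte 1 (0xF7): reg=0xCB
After byte 2 (0x1C): reg=0x2B
After byte 3 (0xD0): reg=0xEF
After byte 4 (0x39): reg=0x2C

Answer: 0x2C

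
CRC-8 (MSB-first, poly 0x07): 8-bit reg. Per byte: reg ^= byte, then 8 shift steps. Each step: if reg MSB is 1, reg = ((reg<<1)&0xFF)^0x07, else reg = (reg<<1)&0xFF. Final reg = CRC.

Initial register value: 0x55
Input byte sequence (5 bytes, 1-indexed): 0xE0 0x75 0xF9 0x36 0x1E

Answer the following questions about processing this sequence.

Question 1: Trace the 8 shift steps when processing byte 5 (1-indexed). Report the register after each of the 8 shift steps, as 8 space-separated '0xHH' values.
Answer: 0x88 0x17 0x2E 0x5C 0xB8 0x77 0xEE 0xDB

Derivation:
After byte 1 (0xE0): reg=0x02
After byte 2 (0x75): reg=0x42
After byte 3 (0xF9): reg=0x28
After byte 4 (0x36): reg=0x5A
Register before byte 5: 0x5A
After XOR with byte 0x1E: 0x44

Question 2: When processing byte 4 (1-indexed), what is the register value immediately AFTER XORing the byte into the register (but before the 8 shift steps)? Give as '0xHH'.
Answer: 0x1E

Derivation:
Register before byte 4: 0x28
Byte 4: 0x36
0x28 XOR 0x36 = 0x1E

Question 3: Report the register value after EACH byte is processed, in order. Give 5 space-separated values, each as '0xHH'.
0x02 0x42 0x28 0x5A 0xDB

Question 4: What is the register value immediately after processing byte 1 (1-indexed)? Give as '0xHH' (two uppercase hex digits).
Answer: 0x02

Derivation:
After byte 1 (0xE0): reg=0x02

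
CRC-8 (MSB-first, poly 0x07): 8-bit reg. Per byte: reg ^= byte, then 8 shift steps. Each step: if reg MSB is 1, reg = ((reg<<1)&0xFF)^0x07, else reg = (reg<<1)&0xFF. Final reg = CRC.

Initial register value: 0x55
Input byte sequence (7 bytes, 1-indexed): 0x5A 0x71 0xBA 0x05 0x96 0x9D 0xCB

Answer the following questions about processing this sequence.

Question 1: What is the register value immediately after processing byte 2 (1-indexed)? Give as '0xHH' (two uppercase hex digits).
After byte 1 (0x5A): reg=0x2D
After byte 2 (0x71): reg=0x93

Answer: 0x93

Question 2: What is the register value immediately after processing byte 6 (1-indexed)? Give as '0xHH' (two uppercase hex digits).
After byte 1 (0x5A): reg=0x2D
After byte 2 (0x71): reg=0x93
After byte 3 (0xBA): reg=0xDF
After byte 4 (0x05): reg=0x08
After byte 5 (0x96): reg=0xD3
After byte 6 (0x9D): reg=0xED

Answer: 0xED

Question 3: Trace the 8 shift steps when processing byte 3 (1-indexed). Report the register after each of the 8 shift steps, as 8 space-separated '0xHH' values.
After byte 1 (0x5A): reg=0x2D
After byte 2 (0x71): reg=0x93
Register before byte 3: 0x93
After XOR with byte 0xBA: 0x29

Answer: 0x52 0xA4 0x4F 0x9E 0x3B 0x76 0xEC 0xDF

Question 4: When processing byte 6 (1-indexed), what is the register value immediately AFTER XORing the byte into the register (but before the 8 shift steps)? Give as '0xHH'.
Answer: 0x4E

Derivation:
Register before byte 6: 0xD3
Byte 6: 0x9D
0xD3 XOR 0x9D = 0x4E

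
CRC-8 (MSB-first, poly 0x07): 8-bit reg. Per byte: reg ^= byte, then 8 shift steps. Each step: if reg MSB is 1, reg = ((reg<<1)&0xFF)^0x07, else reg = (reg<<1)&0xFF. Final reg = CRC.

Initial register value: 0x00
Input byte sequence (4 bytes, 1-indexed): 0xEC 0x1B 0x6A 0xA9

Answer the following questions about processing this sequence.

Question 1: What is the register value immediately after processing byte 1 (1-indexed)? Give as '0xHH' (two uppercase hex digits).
After byte 1 (0xEC): reg=0x8A

Answer: 0x8A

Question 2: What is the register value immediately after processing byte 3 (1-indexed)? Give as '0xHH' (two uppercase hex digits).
After byte 1 (0xEC): reg=0x8A
After byte 2 (0x1B): reg=0xFE
After byte 3 (0x6A): reg=0xE5

Answer: 0xE5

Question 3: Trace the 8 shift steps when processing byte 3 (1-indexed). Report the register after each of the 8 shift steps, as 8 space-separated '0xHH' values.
After byte 1 (0xEC): reg=0x8A
After byte 2 (0x1B): reg=0xFE
Register before byte 3: 0xFE
After XOR with byte 0x6A: 0x94

Answer: 0x2F 0x5E 0xBC 0x7F 0xFE 0xFB 0xF1 0xE5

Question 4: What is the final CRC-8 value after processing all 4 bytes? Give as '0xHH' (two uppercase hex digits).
Answer: 0xE3

Derivation:
After byte 1 (0xEC): reg=0x8A
After byte 2 (0x1B): reg=0xFE
After byte 3 (0x6A): reg=0xE5
After byte 4 (0xA9): reg=0xE3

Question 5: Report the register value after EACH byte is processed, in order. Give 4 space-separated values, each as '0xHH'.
0x8A 0xFE 0xE5 0xE3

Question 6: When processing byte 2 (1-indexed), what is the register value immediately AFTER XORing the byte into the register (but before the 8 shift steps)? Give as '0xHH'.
Answer: 0x91

Derivation:
Register before byte 2: 0x8A
Byte 2: 0x1B
0x8A XOR 0x1B = 0x91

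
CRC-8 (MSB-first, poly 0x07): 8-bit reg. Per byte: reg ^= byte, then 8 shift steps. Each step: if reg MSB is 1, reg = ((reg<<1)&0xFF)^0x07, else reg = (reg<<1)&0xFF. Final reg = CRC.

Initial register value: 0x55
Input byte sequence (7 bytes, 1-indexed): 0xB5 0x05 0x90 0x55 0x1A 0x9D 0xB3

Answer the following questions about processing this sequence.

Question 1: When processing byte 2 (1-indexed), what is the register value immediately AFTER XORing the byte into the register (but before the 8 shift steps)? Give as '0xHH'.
Register before byte 2: 0xAE
Byte 2: 0x05
0xAE XOR 0x05 = 0xAB

Answer: 0xAB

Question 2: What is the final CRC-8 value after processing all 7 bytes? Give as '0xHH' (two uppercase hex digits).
Answer: 0xC9

Derivation:
After byte 1 (0xB5): reg=0xAE
After byte 2 (0x05): reg=0x58
After byte 3 (0x90): reg=0x76
After byte 4 (0x55): reg=0xE9
After byte 5 (0x1A): reg=0xD7
After byte 6 (0x9D): reg=0xF1
After byte 7 (0xB3): reg=0xC9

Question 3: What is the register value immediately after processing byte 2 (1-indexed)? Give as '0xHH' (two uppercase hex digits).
After byte 1 (0xB5): reg=0xAE
After byte 2 (0x05): reg=0x58

Answer: 0x58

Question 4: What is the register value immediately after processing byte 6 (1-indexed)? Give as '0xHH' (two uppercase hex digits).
After byte 1 (0xB5): reg=0xAE
After byte 2 (0x05): reg=0x58
After byte 3 (0x90): reg=0x76
After byte 4 (0x55): reg=0xE9
After byte 5 (0x1A): reg=0xD7
After byte 6 (0x9D): reg=0xF1

Answer: 0xF1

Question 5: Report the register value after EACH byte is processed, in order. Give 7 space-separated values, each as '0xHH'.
0xAE 0x58 0x76 0xE9 0xD7 0xF1 0xC9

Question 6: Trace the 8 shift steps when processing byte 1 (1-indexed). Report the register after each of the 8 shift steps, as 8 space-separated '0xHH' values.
Register before byte 1: 0x55
After XOR with byte 0xB5: 0xE0

Answer: 0xC7 0x89 0x15 0x2A 0x54 0xA8 0x57 0xAE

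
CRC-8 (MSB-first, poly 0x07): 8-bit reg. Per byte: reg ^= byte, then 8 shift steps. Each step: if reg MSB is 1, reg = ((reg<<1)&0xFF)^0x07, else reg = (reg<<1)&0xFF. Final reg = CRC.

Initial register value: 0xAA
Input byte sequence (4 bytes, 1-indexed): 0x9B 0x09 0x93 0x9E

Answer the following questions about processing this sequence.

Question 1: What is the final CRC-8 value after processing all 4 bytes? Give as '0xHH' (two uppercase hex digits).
Answer: 0x88

Derivation:
After byte 1 (0x9B): reg=0x97
After byte 2 (0x09): reg=0xD3
After byte 3 (0x93): reg=0xC7
After byte 4 (0x9E): reg=0x88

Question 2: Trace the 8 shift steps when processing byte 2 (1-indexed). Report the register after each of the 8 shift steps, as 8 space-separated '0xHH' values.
After byte 1 (0x9B): reg=0x97
Register before byte 2: 0x97
After XOR with byte 0x09: 0x9E

Answer: 0x3B 0x76 0xEC 0xDF 0xB9 0x75 0xEA 0xD3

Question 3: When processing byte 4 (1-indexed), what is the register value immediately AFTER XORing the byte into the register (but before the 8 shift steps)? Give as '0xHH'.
Register before byte 4: 0xC7
Byte 4: 0x9E
0xC7 XOR 0x9E = 0x59

Answer: 0x59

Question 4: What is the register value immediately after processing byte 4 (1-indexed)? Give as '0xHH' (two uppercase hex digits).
Answer: 0x88

Derivation:
After byte 1 (0x9B): reg=0x97
After byte 2 (0x09): reg=0xD3
After byte 3 (0x93): reg=0xC7
After byte 4 (0x9E): reg=0x88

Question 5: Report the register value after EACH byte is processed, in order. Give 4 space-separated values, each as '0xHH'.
0x97 0xD3 0xC7 0x88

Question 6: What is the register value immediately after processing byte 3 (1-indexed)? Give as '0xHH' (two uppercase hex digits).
Answer: 0xC7

Derivation:
After byte 1 (0x9B): reg=0x97
After byte 2 (0x09): reg=0xD3
After byte 3 (0x93): reg=0xC7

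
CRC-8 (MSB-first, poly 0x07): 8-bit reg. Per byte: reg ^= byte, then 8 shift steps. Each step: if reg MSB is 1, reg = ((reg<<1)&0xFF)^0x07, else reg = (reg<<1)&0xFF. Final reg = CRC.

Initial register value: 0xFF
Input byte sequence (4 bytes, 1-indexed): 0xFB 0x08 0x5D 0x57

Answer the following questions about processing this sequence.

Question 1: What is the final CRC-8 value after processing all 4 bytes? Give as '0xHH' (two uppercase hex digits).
Answer: 0x4E

Derivation:
After byte 1 (0xFB): reg=0x1C
After byte 2 (0x08): reg=0x6C
After byte 3 (0x5D): reg=0x97
After byte 4 (0x57): reg=0x4E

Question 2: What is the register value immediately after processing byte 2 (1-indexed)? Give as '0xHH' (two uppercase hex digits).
After byte 1 (0xFB): reg=0x1C
After byte 2 (0x08): reg=0x6C

Answer: 0x6C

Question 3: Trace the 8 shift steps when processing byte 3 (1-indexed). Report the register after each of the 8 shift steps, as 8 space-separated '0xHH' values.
Answer: 0x62 0xC4 0x8F 0x19 0x32 0x64 0xC8 0x97

Derivation:
After byte 1 (0xFB): reg=0x1C
After byte 2 (0x08): reg=0x6C
Register before byte 3: 0x6C
After XOR with byte 0x5D: 0x31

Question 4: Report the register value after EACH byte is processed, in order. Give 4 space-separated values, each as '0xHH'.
0x1C 0x6C 0x97 0x4E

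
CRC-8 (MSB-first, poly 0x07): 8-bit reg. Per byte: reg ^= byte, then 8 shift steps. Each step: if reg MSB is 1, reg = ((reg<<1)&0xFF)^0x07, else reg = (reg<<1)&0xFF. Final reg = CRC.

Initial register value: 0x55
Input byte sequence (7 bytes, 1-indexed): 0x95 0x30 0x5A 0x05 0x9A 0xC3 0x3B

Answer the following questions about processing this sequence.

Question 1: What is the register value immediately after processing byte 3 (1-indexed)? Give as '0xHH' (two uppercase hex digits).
After byte 1 (0x95): reg=0x4E
After byte 2 (0x30): reg=0x7D
After byte 3 (0x5A): reg=0xF5

Answer: 0xF5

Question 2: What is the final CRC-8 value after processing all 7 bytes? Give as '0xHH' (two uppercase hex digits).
After byte 1 (0x95): reg=0x4E
After byte 2 (0x30): reg=0x7D
After byte 3 (0x5A): reg=0xF5
After byte 4 (0x05): reg=0xDE
After byte 5 (0x9A): reg=0xDB
After byte 6 (0xC3): reg=0x48
After byte 7 (0x3B): reg=0x5E

Answer: 0x5E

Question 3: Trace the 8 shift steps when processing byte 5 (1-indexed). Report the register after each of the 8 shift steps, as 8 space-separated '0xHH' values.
Answer: 0x88 0x17 0x2E 0x5C 0xB8 0x77 0xEE 0xDB

Derivation:
After byte 1 (0x95): reg=0x4E
After byte 2 (0x30): reg=0x7D
After byte 3 (0x5A): reg=0xF5
After byte 4 (0x05): reg=0xDE
Register before byte 5: 0xDE
After XOR with byte 0x9A: 0x44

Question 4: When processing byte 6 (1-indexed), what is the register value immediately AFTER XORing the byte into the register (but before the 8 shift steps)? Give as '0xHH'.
Register before byte 6: 0xDB
Byte 6: 0xC3
0xDB XOR 0xC3 = 0x18

Answer: 0x18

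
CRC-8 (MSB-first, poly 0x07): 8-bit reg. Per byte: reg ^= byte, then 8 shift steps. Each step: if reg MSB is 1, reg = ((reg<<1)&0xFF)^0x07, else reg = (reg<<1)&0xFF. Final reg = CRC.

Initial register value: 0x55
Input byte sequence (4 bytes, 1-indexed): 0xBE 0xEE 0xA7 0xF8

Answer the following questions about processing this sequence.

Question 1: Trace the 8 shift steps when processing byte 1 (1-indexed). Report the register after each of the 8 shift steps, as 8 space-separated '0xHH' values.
Register before byte 1: 0x55
After XOR with byte 0xBE: 0xEB

Answer: 0xD1 0xA5 0x4D 0x9A 0x33 0x66 0xCC 0x9F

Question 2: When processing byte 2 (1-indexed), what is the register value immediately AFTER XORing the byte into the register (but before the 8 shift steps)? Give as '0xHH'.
Register before byte 2: 0x9F
Byte 2: 0xEE
0x9F XOR 0xEE = 0x71

Answer: 0x71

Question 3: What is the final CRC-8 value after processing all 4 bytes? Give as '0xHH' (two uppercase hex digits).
Answer: 0x99

Derivation:
After byte 1 (0xBE): reg=0x9F
After byte 2 (0xEE): reg=0x50
After byte 3 (0xA7): reg=0xCB
After byte 4 (0xF8): reg=0x99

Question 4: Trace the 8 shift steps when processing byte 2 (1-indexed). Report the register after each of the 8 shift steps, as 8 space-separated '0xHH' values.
After byte 1 (0xBE): reg=0x9F
Register before byte 2: 0x9F
After XOR with byte 0xEE: 0x71

Answer: 0xE2 0xC3 0x81 0x05 0x0A 0x14 0x28 0x50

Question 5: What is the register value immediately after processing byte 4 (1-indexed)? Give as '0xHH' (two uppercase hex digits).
After byte 1 (0xBE): reg=0x9F
After byte 2 (0xEE): reg=0x50
After byte 3 (0xA7): reg=0xCB
After byte 4 (0xF8): reg=0x99

Answer: 0x99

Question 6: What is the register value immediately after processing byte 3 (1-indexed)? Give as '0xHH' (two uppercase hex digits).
After byte 1 (0xBE): reg=0x9F
After byte 2 (0xEE): reg=0x50
After byte 3 (0xA7): reg=0xCB

Answer: 0xCB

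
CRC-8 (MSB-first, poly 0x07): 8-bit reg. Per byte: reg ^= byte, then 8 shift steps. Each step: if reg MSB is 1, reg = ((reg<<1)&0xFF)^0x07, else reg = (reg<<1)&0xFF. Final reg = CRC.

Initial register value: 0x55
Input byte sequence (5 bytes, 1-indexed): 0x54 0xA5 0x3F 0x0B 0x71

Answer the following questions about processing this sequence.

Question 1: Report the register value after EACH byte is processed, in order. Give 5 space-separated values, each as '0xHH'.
0x07 0x67 0x8F 0x95 0xB2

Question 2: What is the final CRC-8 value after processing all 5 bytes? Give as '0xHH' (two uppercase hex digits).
After byte 1 (0x54): reg=0x07
After byte 2 (0xA5): reg=0x67
After byte 3 (0x3F): reg=0x8F
After byte 4 (0x0B): reg=0x95
After byte 5 (0x71): reg=0xB2

Answer: 0xB2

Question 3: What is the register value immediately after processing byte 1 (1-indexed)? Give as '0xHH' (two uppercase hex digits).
Answer: 0x07

Derivation:
After byte 1 (0x54): reg=0x07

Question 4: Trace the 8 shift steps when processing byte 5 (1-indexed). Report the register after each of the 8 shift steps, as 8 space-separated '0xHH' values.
After byte 1 (0x54): reg=0x07
After byte 2 (0xA5): reg=0x67
After byte 3 (0x3F): reg=0x8F
After byte 4 (0x0B): reg=0x95
Register before byte 5: 0x95
After XOR with byte 0x71: 0xE4

Answer: 0xCF 0x99 0x35 0x6A 0xD4 0xAF 0x59 0xB2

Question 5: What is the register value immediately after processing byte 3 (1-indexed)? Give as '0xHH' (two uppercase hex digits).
After byte 1 (0x54): reg=0x07
After byte 2 (0xA5): reg=0x67
After byte 3 (0x3F): reg=0x8F

Answer: 0x8F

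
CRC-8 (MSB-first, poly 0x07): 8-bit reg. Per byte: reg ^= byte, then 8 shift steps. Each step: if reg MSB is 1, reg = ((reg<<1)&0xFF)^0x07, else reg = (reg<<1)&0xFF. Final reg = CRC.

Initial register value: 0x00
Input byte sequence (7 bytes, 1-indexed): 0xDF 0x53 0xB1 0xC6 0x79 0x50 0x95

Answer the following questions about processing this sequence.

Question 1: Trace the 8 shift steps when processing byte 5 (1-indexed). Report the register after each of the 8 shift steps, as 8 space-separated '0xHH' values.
After byte 1 (0xDF): reg=0x13
After byte 2 (0x53): reg=0xC7
After byte 3 (0xB1): reg=0x45
After byte 4 (0xC6): reg=0x80
Register before byte 5: 0x80
After XOR with byte 0x79: 0xF9

Answer: 0xF5 0xED 0xDD 0xBD 0x7D 0xFA 0xF3 0xE1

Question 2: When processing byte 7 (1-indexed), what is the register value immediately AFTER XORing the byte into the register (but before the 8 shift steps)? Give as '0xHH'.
Answer: 0x8B

Derivation:
Register before byte 7: 0x1E
Byte 7: 0x95
0x1E XOR 0x95 = 0x8B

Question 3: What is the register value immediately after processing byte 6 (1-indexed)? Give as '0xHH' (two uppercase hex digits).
After byte 1 (0xDF): reg=0x13
After byte 2 (0x53): reg=0xC7
After byte 3 (0xB1): reg=0x45
After byte 4 (0xC6): reg=0x80
After byte 5 (0x79): reg=0xE1
After byte 6 (0x50): reg=0x1E

Answer: 0x1E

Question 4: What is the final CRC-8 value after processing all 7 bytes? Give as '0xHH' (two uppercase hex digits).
After byte 1 (0xDF): reg=0x13
After byte 2 (0x53): reg=0xC7
After byte 3 (0xB1): reg=0x45
After byte 4 (0xC6): reg=0x80
After byte 5 (0x79): reg=0xE1
After byte 6 (0x50): reg=0x1E
After byte 7 (0x95): reg=0xB8

Answer: 0xB8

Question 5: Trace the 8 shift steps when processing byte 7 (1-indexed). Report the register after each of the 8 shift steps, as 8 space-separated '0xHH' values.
After byte 1 (0xDF): reg=0x13
After byte 2 (0x53): reg=0xC7
After byte 3 (0xB1): reg=0x45
After byte 4 (0xC6): reg=0x80
After byte 5 (0x79): reg=0xE1
After byte 6 (0x50): reg=0x1E
Register before byte 7: 0x1E
After XOR with byte 0x95: 0x8B

Answer: 0x11 0x22 0x44 0x88 0x17 0x2E 0x5C 0xB8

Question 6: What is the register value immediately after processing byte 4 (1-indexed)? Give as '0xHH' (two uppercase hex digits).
After byte 1 (0xDF): reg=0x13
After byte 2 (0x53): reg=0xC7
After byte 3 (0xB1): reg=0x45
After byte 4 (0xC6): reg=0x80

Answer: 0x80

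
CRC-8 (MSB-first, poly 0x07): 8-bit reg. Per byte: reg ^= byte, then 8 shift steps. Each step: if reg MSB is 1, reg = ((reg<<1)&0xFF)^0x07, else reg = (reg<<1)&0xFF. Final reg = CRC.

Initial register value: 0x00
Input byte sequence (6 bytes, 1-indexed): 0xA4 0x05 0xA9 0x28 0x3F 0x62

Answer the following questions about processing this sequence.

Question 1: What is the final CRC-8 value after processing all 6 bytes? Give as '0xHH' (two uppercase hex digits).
After byte 1 (0xA4): reg=0x75
After byte 2 (0x05): reg=0x57
After byte 3 (0xA9): reg=0xF4
After byte 4 (0x28): reg=0x1A
After byte 5 (0x3F): reg=0xFB
After byte 6 (0x62): reg=0xC6

Answer: 0xC6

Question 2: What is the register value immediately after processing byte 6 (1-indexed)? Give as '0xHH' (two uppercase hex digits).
Answer: 0xC6

Derivation:
After byte 1 (0xA4): reg=0x75
After byte 2 (0x05): reg=0x57
After byte 3 (0xA9): reg=0xF4
After byte 4 (0x28): reg=0x1A
After byte 5 (0x3F): reg=0xFB
After byte 6 (0x62): reg=0xC6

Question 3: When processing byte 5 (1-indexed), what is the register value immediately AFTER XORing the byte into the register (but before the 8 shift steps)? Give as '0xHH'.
Answer: 0x25

Derivation:
Register before byte 5: 0x1A
Byte 5: 0x3F
0x1A XOR 0x3F = 0x25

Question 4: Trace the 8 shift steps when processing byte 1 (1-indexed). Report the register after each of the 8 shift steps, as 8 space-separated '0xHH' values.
Answer: 0x4F 0x9E 0x3B 0x76 0xEC 0xDF 0xB9 0x75

Derivation:
Register before byte 1: 0x00
After XOR with byte 0xA4: 0xA4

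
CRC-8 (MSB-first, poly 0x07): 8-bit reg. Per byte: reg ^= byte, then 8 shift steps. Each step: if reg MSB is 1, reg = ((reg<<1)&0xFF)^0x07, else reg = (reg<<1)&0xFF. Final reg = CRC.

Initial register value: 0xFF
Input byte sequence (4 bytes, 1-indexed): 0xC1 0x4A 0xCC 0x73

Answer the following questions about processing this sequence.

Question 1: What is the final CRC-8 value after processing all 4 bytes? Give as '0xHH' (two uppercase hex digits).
Answer: 0x23

Derivation:
After byte 1 (0xC1): reg=0xBA
After byte 2 (0x4A): reg=0xDE
After byte 3 (0xCC): reg=0x7E
After byte 4 (0x73): reg=0x23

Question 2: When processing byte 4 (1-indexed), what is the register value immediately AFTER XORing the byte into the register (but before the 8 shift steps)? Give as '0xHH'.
Register before byte 4: 0x7E
Byte 4: 0x73
0x7E XOR 0x73 = 0x0D

Answer: 0x0D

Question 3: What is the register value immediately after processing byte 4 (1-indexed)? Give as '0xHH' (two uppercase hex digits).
After byte 1 (0xC1): reg=0xBA
After byte 2 (0x4A): reg=0xDE
After byte 3 (0xCC): reg=0x7E
After byte 4 (0x73): reg=0x23

Answer: 0x23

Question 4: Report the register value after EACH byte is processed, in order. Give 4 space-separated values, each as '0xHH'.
0xBA 0xDE 0x7E 0x23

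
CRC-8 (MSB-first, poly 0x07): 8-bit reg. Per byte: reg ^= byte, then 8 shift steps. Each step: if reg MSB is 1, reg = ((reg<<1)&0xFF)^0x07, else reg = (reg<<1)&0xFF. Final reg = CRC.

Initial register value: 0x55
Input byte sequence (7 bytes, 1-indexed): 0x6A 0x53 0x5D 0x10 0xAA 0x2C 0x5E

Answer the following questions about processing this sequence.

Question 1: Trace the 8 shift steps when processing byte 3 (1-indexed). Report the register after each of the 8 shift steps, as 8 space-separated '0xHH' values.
Answer: 0xB5 0x6D 0xDA 0xB3 0x61 0xC2 0x83 0x01

Derivation:
After byte 1 (0x6A): reg=0xBD
After byte 2 (0x53): reg=0x84
Register before byte 3: 0x84
After XOR with byte 0x5D: 0xD9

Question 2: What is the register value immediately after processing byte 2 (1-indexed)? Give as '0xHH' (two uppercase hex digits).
Answer: 0x84

Derivation:
After byte 1 (0x6A): reg=0xBD
After byte 2 (0x53): reg=0x84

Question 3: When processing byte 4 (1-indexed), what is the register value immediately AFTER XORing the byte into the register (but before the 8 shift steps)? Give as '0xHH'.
Register before byte 4: 0x01
Byte 4: 0x10
0x01 XOR 0x10 = 0x11

Answer: 0x11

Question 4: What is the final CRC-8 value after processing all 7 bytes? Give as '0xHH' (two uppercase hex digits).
After byte 1 (0x6A): reg=0xBD
After byte 2 (0x53): reg=0x84
After byte 3 (0x5D): reg=0x01
After byte 4 (0x10): reg=0x77
After byte 5 (0xAA): reg=0x1D
After byte 6 (0x2C): reg=0x97
After byte 7 (0x5E): reg=0x71

Answer: 0x71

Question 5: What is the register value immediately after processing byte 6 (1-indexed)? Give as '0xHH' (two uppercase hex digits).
Answer: 0x97

Derivation:
After byte 1 (0x6A): reg=0xBD
After byte 2 (0x53): reg=0x84
After byte 3 (0x5D): reg=0x01
After byte 4 (0x10): reg=0x77
After byte 5 (0xAA): reg=0x1D
After byte 6 (0x2C): reg=0x97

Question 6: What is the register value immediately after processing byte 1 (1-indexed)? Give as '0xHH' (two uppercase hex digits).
After byte 1 (0x6A): reg=0xBD

Answer: 0xBD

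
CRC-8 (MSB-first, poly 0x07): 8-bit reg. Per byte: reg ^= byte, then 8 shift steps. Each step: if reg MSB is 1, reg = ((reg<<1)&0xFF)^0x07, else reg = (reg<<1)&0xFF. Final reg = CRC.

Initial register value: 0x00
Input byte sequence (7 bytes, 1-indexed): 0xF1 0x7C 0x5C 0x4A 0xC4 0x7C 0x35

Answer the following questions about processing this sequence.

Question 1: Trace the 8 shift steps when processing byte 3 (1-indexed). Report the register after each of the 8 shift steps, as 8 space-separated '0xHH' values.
Answer: 0x5C 0xB8 0x77 0xEE 0xDB 0xB1 0x65 0xCA

Derivation:
After byte 1 (0xF1): reg=0xD9
After byte 2 (0x7C): reg=0x72
Register before byte 3: 0x72
After XOR with byte 0x5C: 0x2E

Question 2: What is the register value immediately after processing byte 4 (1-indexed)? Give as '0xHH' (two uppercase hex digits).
Answer: 0x89

Derivation:
After byte 1 (0xF1): reg=0xD9
After byte 2 (0x7C): reg=0x72
After byte 3 (0x5C): reg=0xCA
After byte 4 (0x4A): reg=0x89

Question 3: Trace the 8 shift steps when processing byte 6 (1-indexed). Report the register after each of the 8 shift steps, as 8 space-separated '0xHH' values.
Answer: 0x37 0x6E 0xDC 0xBF 0x79 0xF2 0xE3 0xC1

Derivation:
After byte 1 (0xF1): reg=0xD9
After byte 2 (0x7C): reg=0x72
After byte 3 (0x5C): reg=0xCA
After byte 4 (0x4A): reg=0x89
After byte 5 (0xC4): reg=0xE4
Register before byte 6: 0xE4
After XOR with byte 0x7C: 0x98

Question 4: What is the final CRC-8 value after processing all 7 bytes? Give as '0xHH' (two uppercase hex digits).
After byte 1 (0xF1): reg=0xD9
After byte 2 (0x7C): reg=0x72
After byte 3 (0x5C): reg=0xCA
After byte 4 (0x4A): reg=0x89
After byte 5 (0xC4): reg=0xE4
After byte 6 (0x7C): reg=0xC1
After byte 7 (0x35): reg=0xC2

Answer: 0xC2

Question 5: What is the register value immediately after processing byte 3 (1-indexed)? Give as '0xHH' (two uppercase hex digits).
After byte 1 (0xF1): reg=0xD9
After byte 2 (0x7C): reg=0x72
After byte 3 (0x5C): reg=0xCA

Answer: 0xCA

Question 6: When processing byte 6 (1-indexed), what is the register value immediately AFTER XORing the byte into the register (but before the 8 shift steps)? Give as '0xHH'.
Register before byte 6: 0xE4
Byte 6: 0x7C
0xE4 XOR 0x7C = 0x98

Answer: 0x98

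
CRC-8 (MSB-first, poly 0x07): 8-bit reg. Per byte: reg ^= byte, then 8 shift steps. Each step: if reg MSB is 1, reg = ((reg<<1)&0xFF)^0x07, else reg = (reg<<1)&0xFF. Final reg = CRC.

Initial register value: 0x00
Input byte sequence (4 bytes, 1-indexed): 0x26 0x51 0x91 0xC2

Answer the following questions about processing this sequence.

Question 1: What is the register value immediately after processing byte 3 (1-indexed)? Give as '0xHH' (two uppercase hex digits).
After byte 1 (0x26): reg=0xF2
After byte 2 (0x51): reg=0x60
After byte 3 (0x91): reg=0xD9

Answer: 0xD9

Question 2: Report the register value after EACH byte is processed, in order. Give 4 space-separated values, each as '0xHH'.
0xF2 0x60 0xD9 0x41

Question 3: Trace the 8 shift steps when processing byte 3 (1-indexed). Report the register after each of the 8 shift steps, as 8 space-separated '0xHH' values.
Answer: 0xE5 0xCD 0x9D 0x3D 0x7A 0xF4 0xEF 0xD9

Derivation:
After byte 1 (0x26): reg=0xF2
After byte 2 (0x51): reg=0x60
Register before byte 3: 0x60
After XOR with byte 0x91: 0xF1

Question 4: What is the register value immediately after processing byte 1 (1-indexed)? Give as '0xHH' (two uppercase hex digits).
Answer: 0xF2

Derivation:
After byte 1 (0x26): reg=0xF2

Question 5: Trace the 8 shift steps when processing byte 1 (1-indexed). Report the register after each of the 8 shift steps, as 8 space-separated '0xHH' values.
Answer: 0x4C 0x98 0x37 0x6E 0xDC 0xBF 0x79 0xF2

Derivation:
Register before byte 1: 0x00
After XOR with byte 0x26: 0x26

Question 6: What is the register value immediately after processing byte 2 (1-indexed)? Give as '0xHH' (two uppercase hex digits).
Answer: 0x60

Derivation:
After byte 1 (0x26): reg=0xF2
After byte 2 (0x51): reg=0x60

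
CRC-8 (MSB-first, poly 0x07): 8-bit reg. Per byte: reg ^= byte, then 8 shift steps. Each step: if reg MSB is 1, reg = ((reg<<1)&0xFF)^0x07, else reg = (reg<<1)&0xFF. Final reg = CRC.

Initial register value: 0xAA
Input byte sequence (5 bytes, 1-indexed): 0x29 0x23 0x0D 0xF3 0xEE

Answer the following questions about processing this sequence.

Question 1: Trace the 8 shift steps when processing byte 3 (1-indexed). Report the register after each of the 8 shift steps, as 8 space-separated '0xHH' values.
After byte 1 (0x29): reg=0x80
After byte 2 (0x23): reg=0x60
Register before byte 3: 0x60
After XOR with byte 0x0D: 0x6D

Answer: 0xDA 0xB3 0x61 0xC2 0x83 0x01 0x02 0x04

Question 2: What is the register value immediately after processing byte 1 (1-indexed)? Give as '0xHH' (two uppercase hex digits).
Answer: 0x80

Derivation:
After byte 1 (0x29): reg=0x80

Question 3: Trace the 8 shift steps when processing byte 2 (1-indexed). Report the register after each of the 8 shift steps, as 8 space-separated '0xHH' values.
Answer: 0x41 0x82 0x03 0x06 0x0C 0x18 0x30 0x60

Derivation:
After byte 1 (0x29): reg=0x80
Register before byte 2: 0x80
After XOR with byte 0x23: 0xA3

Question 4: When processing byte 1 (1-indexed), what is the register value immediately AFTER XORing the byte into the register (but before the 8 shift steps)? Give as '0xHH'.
Register before byte 1: 0xAA
Byte 1: 0x29
0xAA XOR 0x29 = 0x83

Answer: 0x83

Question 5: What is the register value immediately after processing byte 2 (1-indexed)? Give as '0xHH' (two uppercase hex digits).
Answer: 0x60

Derivation:
After byte 1 (0x29): reg=0x80
After byte 2 (0x23): reg=0x60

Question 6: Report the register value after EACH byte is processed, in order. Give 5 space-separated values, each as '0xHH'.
0x80 0x60 0x04 0xCB 0xFB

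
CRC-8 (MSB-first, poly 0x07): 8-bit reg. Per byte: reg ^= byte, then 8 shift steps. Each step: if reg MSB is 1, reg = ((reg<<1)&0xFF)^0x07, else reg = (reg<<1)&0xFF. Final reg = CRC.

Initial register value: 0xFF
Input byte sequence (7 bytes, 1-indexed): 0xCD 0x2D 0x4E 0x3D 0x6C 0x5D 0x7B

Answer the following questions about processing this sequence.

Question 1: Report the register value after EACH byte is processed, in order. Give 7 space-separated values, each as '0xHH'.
0x9E 0x10 0x9D 0x69 0x1B 0xD5 0x43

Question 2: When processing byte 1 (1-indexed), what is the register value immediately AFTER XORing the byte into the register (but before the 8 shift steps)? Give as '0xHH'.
Register before byte 1: 0xFF
Byte 1: 0xCD
0xFF XOR 0xCD = 0x32

Answer: 0x32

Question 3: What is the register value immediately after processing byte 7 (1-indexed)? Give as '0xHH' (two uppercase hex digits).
After byte 1 (0xCD): reg=0x9E
After byte 2 (0x2D): reg=0x10
After byte 3 (0x4E): reg=0x9D
After byte 4 (0x3D): reg=0x69
After byte 5 (0x6C): reg=0x1B
After byte 6 (0x5D): reg=0xD5
After byte 7 (0x7B): reg=0x43

Answer: 0x43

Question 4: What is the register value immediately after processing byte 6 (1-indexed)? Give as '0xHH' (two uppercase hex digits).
After byte 1 (0xCD): reg=0x9E
After byte 2 (0x2D): reg=0x10
After byte 3 (0x4E): reg=0x9D
After byte 4 (0x3D): reg=0x69
After byte 5 (0x6C): reg=0x1B
After byte 6 (0x5D): reg=0xD5

Answer: 0xD5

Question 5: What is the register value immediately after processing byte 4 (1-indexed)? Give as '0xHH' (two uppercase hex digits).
Answer: 0x69

Derivation:
After byte 1 (0xCD): reg=0x9E
After byte 2 (0x2D): reg=0x10
After byte 3 (0x4E): reg=0x9D
After byte 4 (0x3D): reg=0x69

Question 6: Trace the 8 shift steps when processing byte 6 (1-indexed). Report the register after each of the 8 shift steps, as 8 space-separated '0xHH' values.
After byte 1 (0xCD): reg=0x9E
After byte 2 (0x2D): reg=0x10
After byte 3 (0x4E): reg=0x9D
After byte 4 (0x3D): reg=0x69
After byte 5 (0x6C): reg=0x1B
Register before byte 6: 0x1B
After XOR with byte 0x5D: 0x46

Answer: 0x8C 0x1F 0x3E 0x7C 0xF8 0xF7 0xE9 0xD5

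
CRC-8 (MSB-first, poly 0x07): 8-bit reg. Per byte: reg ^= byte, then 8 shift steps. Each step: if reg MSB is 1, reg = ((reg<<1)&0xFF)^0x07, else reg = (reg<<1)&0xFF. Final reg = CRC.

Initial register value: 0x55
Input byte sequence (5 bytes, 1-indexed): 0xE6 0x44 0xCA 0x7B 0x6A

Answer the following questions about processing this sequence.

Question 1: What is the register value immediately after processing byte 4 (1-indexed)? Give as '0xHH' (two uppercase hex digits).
After byte 1 (0xE6): reg=0x10
After byte 2 (0x44): reg=0xAB
After byte 3 (0xCA): reg=0x20
After byte 4 (0x7B): reg=0x86

Answer: 0x86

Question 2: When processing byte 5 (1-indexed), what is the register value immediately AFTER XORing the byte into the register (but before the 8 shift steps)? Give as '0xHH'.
Answer: 0xEC

Derivation:
Register before byte 5: 0x86
Byte 5: 0x6A
0x86 XOR 0x6A = 0xEC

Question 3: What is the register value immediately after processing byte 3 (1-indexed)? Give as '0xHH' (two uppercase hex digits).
Answer: 0x20

Derivation:
After byte 1 (0xE6): reg=0x10
After byte 2 (0x44): reg=0xAB
After byte 3 (0xCA): reg=0x20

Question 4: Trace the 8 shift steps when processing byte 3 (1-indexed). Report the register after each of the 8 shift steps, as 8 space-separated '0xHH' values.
Answer: 0xC2 0x83 0x01 0x02 0x04 0x08 0x10 0x20

Derivation:
After byte 1 (0xE6): reg=0x10
After byte 2 (0x44): reg=0xAB
Register before byte 3: 0xAB
After XOR with byte 0xCA: 0x61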